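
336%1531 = 336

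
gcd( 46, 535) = 1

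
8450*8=67600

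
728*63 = 45864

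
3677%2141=1536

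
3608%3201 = 407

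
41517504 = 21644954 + 19872550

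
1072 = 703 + 369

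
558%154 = 96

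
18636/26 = 716+10/13= 716.77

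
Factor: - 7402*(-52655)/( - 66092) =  - 2^ ( - 1 )*5^1*13^( - 1)*31^( - 1)* 41^ ( - 1) * 3701^1  *10531^1 = - 194876155/33046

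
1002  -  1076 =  - 74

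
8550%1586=620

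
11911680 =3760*3168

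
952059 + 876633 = 1828692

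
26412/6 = 4402 = 4402.00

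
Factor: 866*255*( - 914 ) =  - 201838620 = -2^2*3^1 * 5^1*17^1 * 433^1*457^1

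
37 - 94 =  - 57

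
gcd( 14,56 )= 14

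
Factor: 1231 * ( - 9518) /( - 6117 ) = 2^1*3^( - 1)*1231^1 * 2039^( - 1 )*4759^1 = 11716658/6117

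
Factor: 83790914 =2^1* 167^1*250871^1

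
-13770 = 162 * ( - 85 )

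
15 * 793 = 11895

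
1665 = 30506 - 28841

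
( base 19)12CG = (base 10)7825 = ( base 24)DE1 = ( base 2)1111010010001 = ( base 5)222300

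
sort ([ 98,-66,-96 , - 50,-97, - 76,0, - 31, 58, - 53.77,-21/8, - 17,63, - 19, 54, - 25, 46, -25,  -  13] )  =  [ - 97 , - 96  , - 76,-66,- 53.77,-50, - 31, - 25,-25, - 19,- 17, - 13, -21/8, 0, 46, 54,58, 63, 98] 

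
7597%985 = 702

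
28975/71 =408 + 7/71 = 408.10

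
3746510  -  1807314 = 1939196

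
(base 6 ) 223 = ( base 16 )57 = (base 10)87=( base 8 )127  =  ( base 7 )153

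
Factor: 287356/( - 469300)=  - 5^( - 2)*13^( - 1) * 199^1=- 199/325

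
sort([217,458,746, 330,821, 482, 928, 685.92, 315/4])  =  [ 315/4, 217, 330, 458, 482,685.92, 746, 821,  928]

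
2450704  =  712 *3442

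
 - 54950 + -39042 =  - 93992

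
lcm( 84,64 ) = 1344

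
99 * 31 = 3069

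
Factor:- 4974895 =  - 5^1*907^1 * 1097^1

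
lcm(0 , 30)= 0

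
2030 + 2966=4996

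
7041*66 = 464706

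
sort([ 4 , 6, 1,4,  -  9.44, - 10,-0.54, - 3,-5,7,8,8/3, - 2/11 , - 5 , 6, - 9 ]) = [ - 10, - 9.44, - 9, - 5, -5 , - 3, - 0.54, - 2/11, 1, 8/3, 4, 4, 6,6, 7, 8 ] 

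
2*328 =656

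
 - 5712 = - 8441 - -2729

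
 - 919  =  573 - 1492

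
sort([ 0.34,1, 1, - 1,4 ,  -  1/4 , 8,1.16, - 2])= [ - 2,-1, - 1/4,0.34, 1, 1, 1.16 , 4 , 8 ] 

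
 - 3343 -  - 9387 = 6044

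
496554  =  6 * 82759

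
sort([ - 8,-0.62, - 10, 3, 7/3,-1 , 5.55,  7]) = [ - 10, - 8, - 1, - 0.62 , 7/3,3,  5.55,7]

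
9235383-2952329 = 6283054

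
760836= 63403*12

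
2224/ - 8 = - 278/1 = -278.00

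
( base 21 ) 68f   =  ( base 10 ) 2829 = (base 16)b0d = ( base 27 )3nl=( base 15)c89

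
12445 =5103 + 7342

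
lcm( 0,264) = 0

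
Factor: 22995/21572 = 2^(-2)*3^2  *  5^1*7^1*73^1*5393^ ( - 1)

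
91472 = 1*91472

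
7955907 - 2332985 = 5622922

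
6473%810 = 803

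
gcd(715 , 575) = 5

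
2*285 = 570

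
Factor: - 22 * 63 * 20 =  - 27720 = - 2^3 * 3^2 * 5^1*7^1 * 11^1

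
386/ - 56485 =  - 1 + 56099/56485 = - 0.01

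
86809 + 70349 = 157158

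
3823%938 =71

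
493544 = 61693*8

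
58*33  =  1914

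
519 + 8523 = 9042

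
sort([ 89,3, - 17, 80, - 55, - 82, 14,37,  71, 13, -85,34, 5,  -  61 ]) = [-85, -82, - 61, - 55, - 17, 3,5 , 13, 14, 34, 37, 71,80,89]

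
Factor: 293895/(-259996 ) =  - 945/836= - 2^( - 2)*3^3*5^1*7^1  *11^( - 1)  *19^( - 1 ) 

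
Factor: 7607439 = 3^4*7^1 * 13417^1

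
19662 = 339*58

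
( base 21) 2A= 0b110100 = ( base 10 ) 52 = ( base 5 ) 202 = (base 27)1P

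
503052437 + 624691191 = 1127743628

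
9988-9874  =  114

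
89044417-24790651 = 64253766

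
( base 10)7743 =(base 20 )j73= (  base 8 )17077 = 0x1E3F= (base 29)960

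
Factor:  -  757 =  -757^1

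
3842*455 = 1748110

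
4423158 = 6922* 639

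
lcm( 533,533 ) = 533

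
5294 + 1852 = 7146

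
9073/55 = 164 + 53/55 = 164.96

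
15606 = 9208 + 6398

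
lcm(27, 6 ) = 54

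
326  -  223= 103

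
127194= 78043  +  49151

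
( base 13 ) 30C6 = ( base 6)51133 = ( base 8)15141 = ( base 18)12F3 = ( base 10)6753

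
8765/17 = 515 + 10/17 = 515.59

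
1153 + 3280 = 4433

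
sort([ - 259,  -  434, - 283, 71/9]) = [ - 434,-283,-259  ,  71/9] 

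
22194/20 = 1109 + 7/10 =1109.70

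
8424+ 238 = 8662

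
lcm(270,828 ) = 12420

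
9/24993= 1/2777 = 0.00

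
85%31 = 23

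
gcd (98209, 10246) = 109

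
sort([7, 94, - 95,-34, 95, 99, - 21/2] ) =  [ - 95, - 34 , - 21/2, 7, 94, 95, 99 ]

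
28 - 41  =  -13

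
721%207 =100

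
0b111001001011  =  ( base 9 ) 5015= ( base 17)cb4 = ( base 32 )3IB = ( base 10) 3659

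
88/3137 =88/3137 = 0.03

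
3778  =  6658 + -2880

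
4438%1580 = 1278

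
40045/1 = 40045 = 40045.00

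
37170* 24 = 892080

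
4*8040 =32160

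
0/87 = 0=0.00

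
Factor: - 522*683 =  - 2^1*3^2*29^1*683^1 = - 356526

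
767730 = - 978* (-785 ) 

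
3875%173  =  69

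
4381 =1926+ 2455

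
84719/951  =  84719/951 = 89.08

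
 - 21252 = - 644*33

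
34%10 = 4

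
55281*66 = 3648546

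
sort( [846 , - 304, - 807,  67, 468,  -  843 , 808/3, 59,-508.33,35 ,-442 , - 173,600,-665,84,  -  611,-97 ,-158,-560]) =[ - 843,-807, - 665  , - 611 ,  -  560, -508.33 , - 442,-304, - 173,-158, - 97,35, 59 , 67 , 84, 808/3, 468, 600,846 ] 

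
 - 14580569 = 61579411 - 76159980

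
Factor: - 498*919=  - 457662 = -  2^1*3^1*83^1* 919^1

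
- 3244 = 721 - 3965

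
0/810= 0 = 0.00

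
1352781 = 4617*293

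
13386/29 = 461+17/29 = 461.59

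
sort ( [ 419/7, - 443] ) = [-443, 419/7] 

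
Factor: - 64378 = -2^1* 32189^1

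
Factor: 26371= 26371^1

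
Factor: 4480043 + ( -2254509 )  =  2225534 = 2^1*89^1*12503^1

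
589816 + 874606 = 1464422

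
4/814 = 2/407 = 0.00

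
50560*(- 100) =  - 5056000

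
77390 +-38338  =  39052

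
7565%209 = 41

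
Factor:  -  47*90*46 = - 2^2*3^2* 5^1*23^1 * 47^1 = - 194580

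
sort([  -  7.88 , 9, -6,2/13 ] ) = [ - 7.88, - 6,  2/13, 9]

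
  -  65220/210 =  - 2174/7 =- 310.57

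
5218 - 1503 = 3715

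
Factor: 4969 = 4969^1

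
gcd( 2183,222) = 37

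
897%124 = 29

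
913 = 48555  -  47642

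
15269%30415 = 15269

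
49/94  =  49/94 = 0.52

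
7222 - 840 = 6382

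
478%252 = 226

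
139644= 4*34911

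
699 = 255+444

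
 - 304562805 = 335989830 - 640552635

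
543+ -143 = 400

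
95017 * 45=4275765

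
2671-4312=-1641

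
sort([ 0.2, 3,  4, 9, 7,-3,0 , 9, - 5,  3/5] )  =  [ - 5, - 3,0, 0.2, 3/5,3, 4, 7 , 9, 9] 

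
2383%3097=2383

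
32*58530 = 1872960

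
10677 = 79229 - 68552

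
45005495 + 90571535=135577030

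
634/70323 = 634/70323  =  0.01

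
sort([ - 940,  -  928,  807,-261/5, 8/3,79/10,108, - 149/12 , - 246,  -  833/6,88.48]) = [-940, - 928,-246,-833/6, - 261/5,-149/12,8/3,79/10, 88.48,108, 807]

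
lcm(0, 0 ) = 0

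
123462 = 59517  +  63945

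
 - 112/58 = - 56/29 =- 1.93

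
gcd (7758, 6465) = 1293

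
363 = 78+285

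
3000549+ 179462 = 3180011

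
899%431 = 37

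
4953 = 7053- 2100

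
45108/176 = 256 + 13/44 = 256.30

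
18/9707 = 18/9707 = 0.00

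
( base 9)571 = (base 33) E7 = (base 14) 257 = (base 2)111010101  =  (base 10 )469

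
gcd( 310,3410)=310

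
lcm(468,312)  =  936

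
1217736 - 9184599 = - 7966863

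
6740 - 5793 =947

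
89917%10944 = 2365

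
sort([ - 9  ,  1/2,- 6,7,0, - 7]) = [- 9, - 7,-6,0,  1/2,  7]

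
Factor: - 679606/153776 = -2^( - 3)*7^ ( - 1)*373^1 * 911^1*1373^ (-1 ) = - 339803/76888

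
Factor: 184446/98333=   2^1*3^2*107^( - 1 )*919^(  -  1)*10247^1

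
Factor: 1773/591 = 3= 3^1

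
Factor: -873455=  - 5^1*11^1*15881^1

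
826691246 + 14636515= 841327761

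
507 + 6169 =6676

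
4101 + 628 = 4729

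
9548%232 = 36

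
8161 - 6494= 1667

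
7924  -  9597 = -1673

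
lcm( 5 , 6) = 30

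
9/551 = 9/551 = 0.02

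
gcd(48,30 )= 6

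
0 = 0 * 57006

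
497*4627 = 2299619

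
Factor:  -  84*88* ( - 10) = 2^6*3^1*5^1*7^1*11^1  =  73920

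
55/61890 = 11/12378 = 0.00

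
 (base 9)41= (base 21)1G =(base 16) 25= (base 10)37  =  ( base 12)31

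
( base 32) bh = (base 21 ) HC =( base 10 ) 369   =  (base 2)101110001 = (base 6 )1413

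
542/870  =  271/435 = 0.62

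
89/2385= 89/2385 =0.04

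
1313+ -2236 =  - 923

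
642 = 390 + 252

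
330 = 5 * 66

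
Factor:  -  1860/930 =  - 2 = -2^1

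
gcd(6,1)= 1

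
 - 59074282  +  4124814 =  - 54949468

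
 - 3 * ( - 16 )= 48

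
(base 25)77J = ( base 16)11D9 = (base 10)4569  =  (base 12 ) 2789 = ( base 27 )676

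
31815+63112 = 94927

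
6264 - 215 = 6049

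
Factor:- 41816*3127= - 130758632  =  - 2^3*53^1*59^1 * 5227^1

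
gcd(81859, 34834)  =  1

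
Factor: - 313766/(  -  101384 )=2^ ( - 2) * 29^(-1)*359^1 = 359/116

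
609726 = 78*7817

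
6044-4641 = 1403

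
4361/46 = 94+ 37/46 = 94.80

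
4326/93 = 46+16/31 = 46.52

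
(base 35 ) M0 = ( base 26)13g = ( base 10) 770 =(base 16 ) 302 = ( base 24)182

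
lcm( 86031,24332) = 2408868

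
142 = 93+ 49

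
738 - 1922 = -1184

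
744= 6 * 124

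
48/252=4/21  =  0.19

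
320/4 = 80 = 80.00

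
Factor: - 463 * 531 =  - 3^2*59^1*463^1 = - 245853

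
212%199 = 13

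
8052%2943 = 2166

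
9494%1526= 338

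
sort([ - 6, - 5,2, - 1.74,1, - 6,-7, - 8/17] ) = [ - 7,- 6,-6,  -  5, - 1.74, - 8/17, 1,2]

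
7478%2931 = 1616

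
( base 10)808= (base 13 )4a2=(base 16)328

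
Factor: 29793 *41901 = 1248356493 = 3^2*9931^1*13967^1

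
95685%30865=3090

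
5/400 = 1/80=0.01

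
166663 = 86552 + 80111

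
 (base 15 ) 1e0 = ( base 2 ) 110110011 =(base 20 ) 11F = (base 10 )435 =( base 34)cr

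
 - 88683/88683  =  -1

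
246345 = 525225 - 278880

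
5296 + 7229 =12525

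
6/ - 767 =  - 6/767 = - 0.01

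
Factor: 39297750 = 2^1*3^1 * 5^3  *  151^1 * 347^1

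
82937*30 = 2488110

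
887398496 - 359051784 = 528346712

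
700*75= 52500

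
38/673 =38/673 = 0.06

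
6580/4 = 1645 = 1645.00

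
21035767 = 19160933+1874834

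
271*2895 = 784545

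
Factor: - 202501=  - 13^1*37^1*421^1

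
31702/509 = 62 + 144/509 = 62.28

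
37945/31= 37945/31=1224.03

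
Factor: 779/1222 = 2^( - 1)*13^( - 1)*19^1* 41^1*47^(  -  1)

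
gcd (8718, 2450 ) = 2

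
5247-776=4471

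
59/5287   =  59/5287  =  0.01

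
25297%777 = 433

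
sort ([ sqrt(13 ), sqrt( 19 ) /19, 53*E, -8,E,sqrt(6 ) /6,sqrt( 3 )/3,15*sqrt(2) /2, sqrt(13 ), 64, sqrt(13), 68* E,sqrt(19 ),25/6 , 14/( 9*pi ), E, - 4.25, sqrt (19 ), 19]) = [-8, - 4.25, sqrt(19)/19,sqrt (6 ) /6, 14/(9*pi), sqrt(3 ) /3, E,  E,sqrt( 13),sqrt(13),sqrt ( 13 ), 25/6,sqrt(19), sqrt(19), 15*sqrt(2) /2,19, 64,  53*E, 68*E ] 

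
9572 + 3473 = 13045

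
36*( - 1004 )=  - 36144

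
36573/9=4063 + 2/3 =4063.67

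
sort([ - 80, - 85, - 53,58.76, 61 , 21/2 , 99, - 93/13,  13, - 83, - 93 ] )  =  [ - 93, - 85, - 83, -80 ,-53, - 93/13 , 21/2  ,  13,58.76,61,99 ]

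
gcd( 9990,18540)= 90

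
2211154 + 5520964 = 7732118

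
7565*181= 1369265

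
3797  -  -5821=9618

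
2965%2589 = 376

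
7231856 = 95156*76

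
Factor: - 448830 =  - 2^1*3^2*5^1*4987^1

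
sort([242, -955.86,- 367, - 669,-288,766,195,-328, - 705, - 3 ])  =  [ - 955.86, - 705,-669,-367, -328, - 288 ,-3,195,  242,766]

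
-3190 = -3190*1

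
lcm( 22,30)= 330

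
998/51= 998/51 = 19.57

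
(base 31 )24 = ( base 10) 66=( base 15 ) 46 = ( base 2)1000010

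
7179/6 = 2393/2 = 1196.50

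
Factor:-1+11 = 10 = 2^1 * 5^1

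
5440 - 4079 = 1361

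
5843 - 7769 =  - 1926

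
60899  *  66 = 4019334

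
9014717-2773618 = 6241099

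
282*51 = 14382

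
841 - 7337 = -6496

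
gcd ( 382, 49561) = 1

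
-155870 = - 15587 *10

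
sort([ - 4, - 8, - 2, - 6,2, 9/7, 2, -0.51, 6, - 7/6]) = [ - 8, - 6 ,-4, -2, - 7/6, - 0.51, 9/7, 2,2,  6]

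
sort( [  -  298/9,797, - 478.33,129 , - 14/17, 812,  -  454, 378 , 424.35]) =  [-478.33, -454, - 298/9, - 14/17, 129, 378, 424.35  ,  797, 812]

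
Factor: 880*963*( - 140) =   -  118641600 = - 2^6*3^2*5^2*7^1 * 11^1*107^1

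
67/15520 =67/15520 = 0.00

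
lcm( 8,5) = 40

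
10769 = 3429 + 7340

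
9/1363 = 9/1363 = 0.01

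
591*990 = 585090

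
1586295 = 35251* 45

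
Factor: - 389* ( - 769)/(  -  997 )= - 299141/997=-389^1*769^1*997^( - 1)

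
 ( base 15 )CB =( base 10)191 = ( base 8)277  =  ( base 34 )5L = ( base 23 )87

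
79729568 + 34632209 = 114361777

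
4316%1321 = 353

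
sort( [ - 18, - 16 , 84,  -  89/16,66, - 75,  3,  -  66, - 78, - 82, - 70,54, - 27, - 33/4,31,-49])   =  [ - 82, - 78, - 75, - 70,-66, - 49 , - 27, - 18,  -  16, - 33/4,  -  89/16, 3 , 31,54,66,84]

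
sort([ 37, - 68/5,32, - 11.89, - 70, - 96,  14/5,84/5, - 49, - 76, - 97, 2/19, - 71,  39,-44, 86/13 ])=[  -  97, - 96 ,-76, - 71,  -  70, - 49, - 44, - 68/5,  -  11.89, 2/19,  14/5, 86/13,84/5, 32 , 37,39 ] 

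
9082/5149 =1 +207/271 = 1.76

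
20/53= 20/53= 0.38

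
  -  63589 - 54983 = - 118572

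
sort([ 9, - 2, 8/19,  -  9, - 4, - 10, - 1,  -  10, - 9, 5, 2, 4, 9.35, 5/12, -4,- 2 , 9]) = [-10,-10, - 9, - 9, -4, - 4,-2, - 2, - 1,5/12, 8/19,2, 4, 5 , 9,9, 9.35]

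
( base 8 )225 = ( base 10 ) 149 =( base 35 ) 49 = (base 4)2111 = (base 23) 6B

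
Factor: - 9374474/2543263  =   - 2^1 * 223^1 * 443^( - 1 )*5741^ (- 1 ) * 21019^1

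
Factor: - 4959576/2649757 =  - 2^3*3^3 * 11^(  -  1 )*139^(  -  1 )*1733^( - 1)*22961^1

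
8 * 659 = 5272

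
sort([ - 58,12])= [ - 58,12 ] 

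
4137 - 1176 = 2961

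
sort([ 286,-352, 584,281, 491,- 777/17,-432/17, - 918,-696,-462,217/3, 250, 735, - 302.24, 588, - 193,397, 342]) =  [ - 918, - 696,-462, -352, - 302.24,-193, - 777/17, - 432/17, 217/3 , 250, 281, 286, 342,397,491, 584, 588,735 ]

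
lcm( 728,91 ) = 728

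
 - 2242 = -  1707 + - 535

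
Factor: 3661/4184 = 2^( - 3 )*7^1 = 7/8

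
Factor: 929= 929^1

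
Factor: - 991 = -991^1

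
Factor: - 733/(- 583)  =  11^( - 1)*53^( - 1)*733^1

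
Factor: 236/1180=5^(- 1)  =  1/5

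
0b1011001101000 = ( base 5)140421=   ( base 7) 22503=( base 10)5736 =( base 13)27C3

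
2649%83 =76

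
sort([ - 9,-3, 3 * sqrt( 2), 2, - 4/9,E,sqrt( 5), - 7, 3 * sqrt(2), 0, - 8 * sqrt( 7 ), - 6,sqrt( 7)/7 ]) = [ - 8*sqrt( 7 ), - 9, - 7 , - 6, - 3, - 4/9, 0,  sqrt (7)/7, 2, sqrt( 5),  E, 3 *sqrt( 2 ), 3 * sqrt (2)] 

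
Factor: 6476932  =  2^2*7^1*11^1*17^1*1237^1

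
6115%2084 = 1947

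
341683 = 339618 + 2065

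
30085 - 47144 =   -  17059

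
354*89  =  31506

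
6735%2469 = 1797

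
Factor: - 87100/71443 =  - 2^2 * 5^2*13^1 * 67^1*71443^( -1)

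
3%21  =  3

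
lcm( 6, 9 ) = 18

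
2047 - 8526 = -6479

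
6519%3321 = 3198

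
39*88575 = 3454425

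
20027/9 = 2225 + 2/9 = 2225.22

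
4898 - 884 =4014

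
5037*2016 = 10154592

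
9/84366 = 1/9374 = 0.00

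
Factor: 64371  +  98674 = 5^1*32609^1 = 163045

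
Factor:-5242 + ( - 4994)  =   - 2^2*3^1*853^1 = - 10236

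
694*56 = 38864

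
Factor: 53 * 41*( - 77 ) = -167321 = -7^1*11^1*41^1*53^1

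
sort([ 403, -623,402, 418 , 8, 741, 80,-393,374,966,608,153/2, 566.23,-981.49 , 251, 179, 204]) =[-981.49,  -  623, -393, 8,153/2,80,179 , 204, 251,  374,  402,403, 418, 566.23,608,741 , 966]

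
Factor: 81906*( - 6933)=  - 2^1*3^2*11^1 *17^1*73^1*2311^1  =  - 567854298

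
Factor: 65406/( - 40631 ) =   -  66/41 = - 2^1*3^1*11^1*41^ (-1 ) 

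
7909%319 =253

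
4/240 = 1/60 = 0.02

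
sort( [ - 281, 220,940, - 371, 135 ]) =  [ - 371, - 281, 135,220, 940] 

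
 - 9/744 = -1+245/248 = - 0.01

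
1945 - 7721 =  - 5776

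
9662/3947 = 9662/3947=2.45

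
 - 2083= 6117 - 8200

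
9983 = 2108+7875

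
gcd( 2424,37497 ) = 3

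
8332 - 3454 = 4878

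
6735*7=47145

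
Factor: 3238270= 2^1*5^1*7^1* 46261^1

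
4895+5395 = 10290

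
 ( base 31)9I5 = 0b10001111111100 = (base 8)21774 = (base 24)FNK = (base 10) 9212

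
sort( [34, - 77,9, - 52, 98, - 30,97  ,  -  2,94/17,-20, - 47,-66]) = [  -  77,-66,  -  52, - 47,-30, - 20,-2, 94/17, 9, 34,97,  98] 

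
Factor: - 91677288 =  - 2^3*3^1*79^1*48353^1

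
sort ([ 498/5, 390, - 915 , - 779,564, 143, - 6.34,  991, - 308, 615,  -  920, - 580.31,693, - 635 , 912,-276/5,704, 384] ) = [  -  920,-915, - 779, - 635,-580.31, - 308,  -  276/5 , - 6.34, 498/5,143,384, 390, 564,  615, 693, 704, 912, 991]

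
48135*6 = 288810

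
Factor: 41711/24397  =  53/31 = 31^( - 1)*53^1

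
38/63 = 38/63 = 0.60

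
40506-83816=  - 43310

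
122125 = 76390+45735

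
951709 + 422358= 1374067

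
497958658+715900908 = 1213859566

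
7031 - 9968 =-2937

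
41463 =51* 813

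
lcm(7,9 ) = 63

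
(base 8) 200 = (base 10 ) 128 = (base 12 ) A8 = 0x80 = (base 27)4K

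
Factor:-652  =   - 2^2 * 163^1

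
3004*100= 300400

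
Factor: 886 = 2^1  *  443^1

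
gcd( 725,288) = 1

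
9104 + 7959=17063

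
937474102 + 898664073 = 1836138175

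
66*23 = 1518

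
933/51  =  311/17 = 18.29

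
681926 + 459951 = 1141877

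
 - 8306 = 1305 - 9611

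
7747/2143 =3 + 1318/2143 = 3.62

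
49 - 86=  - 37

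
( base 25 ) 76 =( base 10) 181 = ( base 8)265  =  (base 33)5g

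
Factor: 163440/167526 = 40/41 = 2^3 *5^1 * 41^( - 1)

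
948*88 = 83424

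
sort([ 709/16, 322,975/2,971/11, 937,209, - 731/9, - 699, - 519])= [ - 699,-519, - 731/9,709/16,971/11, 209 , 322,975/2,937]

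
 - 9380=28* (  -  335 ) 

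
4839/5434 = 4839/5434 = 0.89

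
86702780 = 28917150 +57785630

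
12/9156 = 1/763 = 0.00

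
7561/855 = 7561/855 = 8.84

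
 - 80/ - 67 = 1 + 13/67 = 1.19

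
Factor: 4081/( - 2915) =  - 5^( - 1)* 7^1= - 7/5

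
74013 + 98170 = 172183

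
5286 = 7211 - 1925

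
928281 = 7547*123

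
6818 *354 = 2413572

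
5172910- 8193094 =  - 3020184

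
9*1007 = 9063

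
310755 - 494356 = -183601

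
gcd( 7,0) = 7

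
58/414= 29/207 = 0.14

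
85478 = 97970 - 12492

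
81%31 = 19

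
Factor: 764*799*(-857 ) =-523143652= - 2^2*17^1 * 47^1*191^1*857^1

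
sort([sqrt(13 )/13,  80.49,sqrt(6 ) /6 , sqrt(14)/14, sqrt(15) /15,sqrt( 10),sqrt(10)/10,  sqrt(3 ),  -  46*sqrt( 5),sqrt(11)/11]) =[ -46*sqrt(5 ), sqrt( 15 )/15 , sqrt( 14)/14,sqrt( 13) /13, sqrt (11 ) /11, sqrt(10)/10,sqrt(6 ) /6,sqrt(3), sqrt(10),80.49 ]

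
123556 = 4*30889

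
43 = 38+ 5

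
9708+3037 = 12745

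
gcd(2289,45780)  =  2289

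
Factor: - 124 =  - 2^2*31^1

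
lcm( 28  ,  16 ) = 112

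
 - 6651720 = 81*( - 82120 ) 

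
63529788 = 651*97588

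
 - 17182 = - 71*242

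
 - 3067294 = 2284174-5351468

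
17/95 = 17/95 = 0.18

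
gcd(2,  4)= 2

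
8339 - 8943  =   - 604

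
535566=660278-124712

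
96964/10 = 9696 + 2/5 = 9696.40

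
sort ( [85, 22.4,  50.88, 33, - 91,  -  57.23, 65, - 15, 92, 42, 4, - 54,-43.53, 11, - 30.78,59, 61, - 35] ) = [ - 91, -57.23, - 54, - 43.53, - 35, - 30.78, - 15, 4,  11,22.4, 33, 42,50.88, 59,  61, 65, 85, 92 ]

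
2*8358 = 16716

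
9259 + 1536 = 10795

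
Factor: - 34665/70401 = - 11555/23467 = - 5^1 * 31^(- 1) * 757^( - 1 )* 2311^1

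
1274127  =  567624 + 706503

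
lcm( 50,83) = 4150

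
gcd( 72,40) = 8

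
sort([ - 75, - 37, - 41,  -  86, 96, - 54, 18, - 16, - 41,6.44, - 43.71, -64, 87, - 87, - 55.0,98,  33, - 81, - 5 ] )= [ - 87, - 86,  -  81, - 75 , - 64, - 55.0,-54, - 43.71, - 41,-41,-37, - 16, - 5, 6.44, 18 , 33,87, 96, 98 ]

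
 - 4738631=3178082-7916713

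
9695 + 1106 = 10801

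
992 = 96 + 896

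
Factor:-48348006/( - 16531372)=24174003/8265686=2^(-1 )*3^1*7^2*11^( - 1)*13^(-1)*28901^( -1)*164449^1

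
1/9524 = 1/9524= 0.00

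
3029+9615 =12644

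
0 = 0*13898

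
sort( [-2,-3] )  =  [ - 3,-2]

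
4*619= 2476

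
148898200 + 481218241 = 630116441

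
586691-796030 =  - 209339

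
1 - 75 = - 74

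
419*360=150840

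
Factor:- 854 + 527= - 327 = - 3^1*109^1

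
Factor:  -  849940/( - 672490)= 934/739 = 2^1*467^1 * 739^( - 1)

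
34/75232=17/37616 = 0.00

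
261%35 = 16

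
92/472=23/118 = 0.19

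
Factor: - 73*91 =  - 7^1 * 13^1*73^1 = -  6643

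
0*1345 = 0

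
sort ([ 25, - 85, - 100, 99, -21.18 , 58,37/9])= [ - 100, - 85, - 21.18,37/9,25,58, 99]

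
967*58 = 56086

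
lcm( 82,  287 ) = 574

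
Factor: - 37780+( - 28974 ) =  - 66754 = - 2^1 * 33377^1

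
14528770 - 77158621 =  - 62629851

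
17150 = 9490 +7660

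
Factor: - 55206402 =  - 2^1*3^1*9201067^1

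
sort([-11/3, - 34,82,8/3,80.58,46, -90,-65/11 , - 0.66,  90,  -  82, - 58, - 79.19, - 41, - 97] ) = [ - 97, - 90,  -  82,-79.19, - 58, - 41, - 34,-65/11, - 11/3, - 0.66, 8/3,  46,80.58,82,90 ]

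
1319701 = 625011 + 694690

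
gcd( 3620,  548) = 4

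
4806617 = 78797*61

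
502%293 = 209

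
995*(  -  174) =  - 173130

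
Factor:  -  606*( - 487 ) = 2^1 * 3^1*101^1*487^1= 295122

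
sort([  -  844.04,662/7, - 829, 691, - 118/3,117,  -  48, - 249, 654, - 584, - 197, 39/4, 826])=[  -  844.04 , - 829, -584, - 249,-197, - 48, - 118/3, 39/4,  662/7, 117,654, 691, 826]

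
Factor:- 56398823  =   - 13^1*29^1*211^1*709^1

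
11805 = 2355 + 9450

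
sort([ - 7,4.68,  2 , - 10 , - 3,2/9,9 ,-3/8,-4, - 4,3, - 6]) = [ - 10 , - 7 , - 6, - 4, - 4, - 3,-3/8, 2/9,2,3,4.68,9]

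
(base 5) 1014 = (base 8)206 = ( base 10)134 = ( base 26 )54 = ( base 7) 251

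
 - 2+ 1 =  - 1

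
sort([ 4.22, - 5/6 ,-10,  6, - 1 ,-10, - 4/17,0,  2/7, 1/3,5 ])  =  [ - 10,-10,-1 , - 5/6,- 4/17,0, 2/7,1/3 , 4.22,  5,6]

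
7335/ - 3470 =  - 1467/694= - 2.11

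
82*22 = 1804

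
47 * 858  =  40326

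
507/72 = 169/24= 7.04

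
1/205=1/205=0.00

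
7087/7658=7087/7658 = 0.93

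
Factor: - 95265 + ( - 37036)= - 132301 = -13^1*10177^1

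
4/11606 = 2/5803  =  0.00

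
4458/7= 636 + 6/7 = 636.86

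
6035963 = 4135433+1900530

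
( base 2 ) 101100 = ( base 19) 26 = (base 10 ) 44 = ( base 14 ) 32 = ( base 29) 1f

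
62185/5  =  12437 = 12437.00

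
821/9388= 821/9388= 0.09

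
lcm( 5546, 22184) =22184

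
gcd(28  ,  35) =7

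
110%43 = 24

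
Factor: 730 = 2^1*5^1*73^1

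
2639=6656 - 4017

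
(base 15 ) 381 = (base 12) 564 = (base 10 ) 796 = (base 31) PL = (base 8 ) 1434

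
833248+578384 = 1411632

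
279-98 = 181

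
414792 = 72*5761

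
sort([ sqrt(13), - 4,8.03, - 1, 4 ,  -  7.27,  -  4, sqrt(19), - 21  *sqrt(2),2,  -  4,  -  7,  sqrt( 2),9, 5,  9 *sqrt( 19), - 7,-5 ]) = [ - 21*sqrt(2), - 7.27, - 7, - 7, - 5,-4, - 4, - 4, - 1 , sqrt( 2) , 2,sqrt( 13), 4, sqrt(19), 5 , 8.03,9, 9*sqrt( 19 ) ]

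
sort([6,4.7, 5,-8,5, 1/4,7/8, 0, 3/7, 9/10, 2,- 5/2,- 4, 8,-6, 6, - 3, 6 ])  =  [ -8, - 6,- 4, -3, - 5/2, 0, 1/4, 3/7, 7/8, 9/10, 2, 4.7,5,  5, 6, 6, 6, 8]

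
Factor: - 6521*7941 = -51783261 = -3^1*2647^1 * 6521^1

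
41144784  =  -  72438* ( - 568 ) 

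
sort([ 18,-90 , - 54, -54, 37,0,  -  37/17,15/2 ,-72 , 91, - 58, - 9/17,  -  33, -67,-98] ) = [  -  98,- 90 , - 72,- 67,-58,  -  54, - 54, -33 ,  -  37/17 , - 9/17,0,15/2, 18,37, 91]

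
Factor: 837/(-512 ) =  - 2^( - 9 )*3^3*31^1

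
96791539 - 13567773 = 83223766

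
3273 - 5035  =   - 1762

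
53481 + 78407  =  131888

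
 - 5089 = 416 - 5505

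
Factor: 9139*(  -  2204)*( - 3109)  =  62622584804 = 2^2*13^1*19^2*29^1*37^1*3109^1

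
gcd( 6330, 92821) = 1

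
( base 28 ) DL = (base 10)385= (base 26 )EL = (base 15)1aa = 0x181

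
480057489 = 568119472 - 88061983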